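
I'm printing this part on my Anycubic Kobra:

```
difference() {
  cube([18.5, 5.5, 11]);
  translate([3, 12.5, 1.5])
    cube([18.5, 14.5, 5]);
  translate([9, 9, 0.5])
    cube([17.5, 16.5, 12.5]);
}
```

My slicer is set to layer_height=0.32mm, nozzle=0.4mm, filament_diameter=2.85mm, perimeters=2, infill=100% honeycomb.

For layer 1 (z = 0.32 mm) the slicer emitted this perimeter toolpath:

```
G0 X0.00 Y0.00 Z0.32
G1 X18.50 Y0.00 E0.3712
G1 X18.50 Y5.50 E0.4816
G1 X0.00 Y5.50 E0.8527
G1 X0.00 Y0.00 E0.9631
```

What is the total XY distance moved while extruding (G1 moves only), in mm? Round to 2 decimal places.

48.00 mm

Sum the Euclidean lengths of each G1 segment: total = 48.00 mm.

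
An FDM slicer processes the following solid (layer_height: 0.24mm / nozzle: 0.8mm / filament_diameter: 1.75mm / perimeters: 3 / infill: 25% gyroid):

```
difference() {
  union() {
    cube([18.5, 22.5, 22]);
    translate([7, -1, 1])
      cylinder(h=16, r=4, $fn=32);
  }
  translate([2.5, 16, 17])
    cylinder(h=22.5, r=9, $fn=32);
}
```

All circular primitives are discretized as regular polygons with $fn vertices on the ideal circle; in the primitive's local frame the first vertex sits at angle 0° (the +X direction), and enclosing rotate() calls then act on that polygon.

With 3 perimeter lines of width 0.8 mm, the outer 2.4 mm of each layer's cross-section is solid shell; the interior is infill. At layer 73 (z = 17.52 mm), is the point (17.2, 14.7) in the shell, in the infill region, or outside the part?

At z = 17.52 mm: the cube (footprint 18.5×22.5) is included at this height; the cylinder at (7, -1) does not reach this height (z outside [1, 17]); Taking the union: only the 18.5×22.5 cube is present, so the union is just that shape — 1 connected region; the cylinder at (2.5, 16): section is a regular 32-gon, circumradius r=9; Subtracting the remaining from the first: starting from the result so far, the r=9 cylinder at (2.5, 16) partially overlaps it — only the 154.30 mm² overlap (of its 252.84 mm²) is removed, clipping the outline — 1 connected region. Overall, the cross-section is a single solid region. The nearest boundary edge runs (18.50, 22.50)→(18.50, 0.00); distance from the point to it = 1.30 mm. The point is inside the cross-section, 1.30 mm from the nearest boundary — within the 2.4 mm shell band (3 × 0.8).

shell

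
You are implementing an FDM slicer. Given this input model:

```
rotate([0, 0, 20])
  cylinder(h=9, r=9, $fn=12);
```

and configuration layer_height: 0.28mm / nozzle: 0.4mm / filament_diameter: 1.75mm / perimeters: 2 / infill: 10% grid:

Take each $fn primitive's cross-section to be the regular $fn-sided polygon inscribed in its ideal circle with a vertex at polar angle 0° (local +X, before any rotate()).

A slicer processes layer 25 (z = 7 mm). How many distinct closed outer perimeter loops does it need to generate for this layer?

At z = 7 mm: the cylinder: section is a regular 12-gon, circumradius r=9; (rotated 20° about Z; rotation is an isometry so areas/perimeters/island counts are preserved). The result has 1 disconnected region.

1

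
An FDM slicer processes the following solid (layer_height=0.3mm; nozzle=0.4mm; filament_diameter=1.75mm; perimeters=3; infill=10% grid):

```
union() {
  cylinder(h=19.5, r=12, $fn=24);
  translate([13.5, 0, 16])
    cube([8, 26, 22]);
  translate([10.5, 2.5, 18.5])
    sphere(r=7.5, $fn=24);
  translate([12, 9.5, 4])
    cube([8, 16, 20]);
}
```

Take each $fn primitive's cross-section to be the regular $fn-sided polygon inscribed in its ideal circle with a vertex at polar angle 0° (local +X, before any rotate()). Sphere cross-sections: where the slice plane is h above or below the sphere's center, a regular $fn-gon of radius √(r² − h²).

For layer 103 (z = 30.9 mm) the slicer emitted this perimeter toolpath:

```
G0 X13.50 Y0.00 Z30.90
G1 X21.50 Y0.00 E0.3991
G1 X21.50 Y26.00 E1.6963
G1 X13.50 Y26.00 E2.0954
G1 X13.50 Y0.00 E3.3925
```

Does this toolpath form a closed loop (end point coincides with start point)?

yes

Start point (G0): (13.50, 0.00). End point (last G1): the path returns to the start — closed.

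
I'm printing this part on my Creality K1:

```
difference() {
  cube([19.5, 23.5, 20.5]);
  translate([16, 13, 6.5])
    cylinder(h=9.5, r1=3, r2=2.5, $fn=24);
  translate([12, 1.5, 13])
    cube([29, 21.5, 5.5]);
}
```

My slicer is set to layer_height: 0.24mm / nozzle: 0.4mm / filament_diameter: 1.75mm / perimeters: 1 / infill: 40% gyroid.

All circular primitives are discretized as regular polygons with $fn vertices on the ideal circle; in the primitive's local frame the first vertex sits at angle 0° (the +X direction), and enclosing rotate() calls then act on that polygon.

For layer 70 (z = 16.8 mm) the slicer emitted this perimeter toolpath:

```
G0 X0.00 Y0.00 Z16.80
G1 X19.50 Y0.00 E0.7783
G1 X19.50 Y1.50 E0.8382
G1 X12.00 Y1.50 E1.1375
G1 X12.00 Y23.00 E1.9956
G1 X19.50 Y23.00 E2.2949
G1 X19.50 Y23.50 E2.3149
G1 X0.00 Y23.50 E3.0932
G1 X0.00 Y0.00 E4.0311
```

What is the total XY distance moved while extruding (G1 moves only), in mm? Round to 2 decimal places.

101.00 mm

Sum the Euclidean lengths of each G1 segment: total = 101.00 mm.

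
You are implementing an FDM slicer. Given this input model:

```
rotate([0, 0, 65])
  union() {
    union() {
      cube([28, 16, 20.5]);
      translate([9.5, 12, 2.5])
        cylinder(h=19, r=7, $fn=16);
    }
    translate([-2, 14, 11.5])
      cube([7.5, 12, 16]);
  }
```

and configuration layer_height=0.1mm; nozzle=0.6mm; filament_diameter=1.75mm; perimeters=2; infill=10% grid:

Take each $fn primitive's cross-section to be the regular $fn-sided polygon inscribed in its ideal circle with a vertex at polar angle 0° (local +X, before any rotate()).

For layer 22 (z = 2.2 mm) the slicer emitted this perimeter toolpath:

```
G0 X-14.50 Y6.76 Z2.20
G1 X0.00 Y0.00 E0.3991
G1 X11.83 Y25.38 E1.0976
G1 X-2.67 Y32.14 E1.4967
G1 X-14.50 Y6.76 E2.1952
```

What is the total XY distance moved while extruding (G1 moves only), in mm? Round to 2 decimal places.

Sum the Euclidean lengths of each G1 segment: total = 88.00 mm.

88.00 mm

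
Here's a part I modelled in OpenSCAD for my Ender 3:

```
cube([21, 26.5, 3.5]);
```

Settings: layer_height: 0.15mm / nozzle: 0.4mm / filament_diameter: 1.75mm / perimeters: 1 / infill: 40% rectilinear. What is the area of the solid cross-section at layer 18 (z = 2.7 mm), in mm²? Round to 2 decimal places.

At z = 2.7 mm: the cube (footprint 21×26.5) is included at this height (area 556.50 mm²). Overall, the cross-section is a single solid region. Net area = 556.50 mm².

556.50 mm²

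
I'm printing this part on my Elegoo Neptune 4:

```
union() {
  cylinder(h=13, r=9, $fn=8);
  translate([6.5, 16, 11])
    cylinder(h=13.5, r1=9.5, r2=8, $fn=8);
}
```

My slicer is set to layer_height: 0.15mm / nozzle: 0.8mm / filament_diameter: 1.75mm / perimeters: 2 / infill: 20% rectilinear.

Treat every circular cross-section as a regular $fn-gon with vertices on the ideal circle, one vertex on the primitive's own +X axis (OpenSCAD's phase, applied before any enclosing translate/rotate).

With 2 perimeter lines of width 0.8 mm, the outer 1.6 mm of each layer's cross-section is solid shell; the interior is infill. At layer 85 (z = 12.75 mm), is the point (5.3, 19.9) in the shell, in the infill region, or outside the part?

infill

At z = 12.75 mm: the cylinder: section is a regular 8-gon, circumradius r=9; the cone at (6.5, 16) (r1=9.5→r2=8) has section circumradius 9.306 here — a regular 8-gon; Taking the union: the 2 present regions are separate (no shared area or edge), so areas and boundary lengths simply add and each stays a separate island — 2 connected regions. Overall, the cross-section has 2 separate islands. The nearest boundary edge runs (-0.08, 22.58)→(6.50, 25.31); distance from the point to it = 4.53 mm. (Shell/infill is judged within the island containing the point — the largest one.) The point is inside the cross-section and 4.53 mm from the nearest boundary — more than the 1.6 mm shell width (2 × 0.8), so it's in the infill interior.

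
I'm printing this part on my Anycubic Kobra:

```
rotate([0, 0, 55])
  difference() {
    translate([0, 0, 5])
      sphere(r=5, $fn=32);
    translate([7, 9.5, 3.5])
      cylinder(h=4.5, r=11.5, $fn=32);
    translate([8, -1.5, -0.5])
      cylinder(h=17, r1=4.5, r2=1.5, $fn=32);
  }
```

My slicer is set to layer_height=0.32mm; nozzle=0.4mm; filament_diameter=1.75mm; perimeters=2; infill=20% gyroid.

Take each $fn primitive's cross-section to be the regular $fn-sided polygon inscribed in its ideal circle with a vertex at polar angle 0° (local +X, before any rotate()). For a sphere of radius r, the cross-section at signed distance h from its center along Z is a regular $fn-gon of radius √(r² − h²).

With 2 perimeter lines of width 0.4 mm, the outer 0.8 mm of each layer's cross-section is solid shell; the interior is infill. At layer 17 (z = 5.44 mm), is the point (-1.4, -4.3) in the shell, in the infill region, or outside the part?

At z = 5.44 mm: the r=5 sphere contributes a regular 32-gon of circumradius √(5²−0.44²) = 4.981; the r=11.5 cylinder at (7, 9.5) gives a regular 32-gon of circumradius 11.5 (constant along its height); the cone at (8, -1.5) contributes a regular 32-gon of circumradius 3.452 (interpolated between r1=4.5 and r2=1.5 at t=0.349); After the difference (first − rest): starting from the r=5 sphere, the r=11.5 cylinder at (7, 9.5) partially overlaps it — only the 31.89 mm² overlap (of its 412.81 mm²) is removed, clipping the outline; the cone at (8, -1.5) partially overlaps it — only the 0.01 mm² overlap (of its 37.19 mm²) is removed, clipping the outline — 1 connected region; (rotated 55° about Z; rotation is an isometry so areas/perimeters/island counts are preserved). Overall, the cross-section is a single solid region. Undo the 55° rotation: the query point maps to (-4.325, -1.320) in the un-rotated model frame. The nearest boundary edge runs (-4.60, -1.91)→(-4.88, -0.97); distance from the point to it = 0.43 mm. The point is inside the cross-section, 0.43 mm from the nearest boundary — within the 0.8 mm shell band (2 × 0.4).

shell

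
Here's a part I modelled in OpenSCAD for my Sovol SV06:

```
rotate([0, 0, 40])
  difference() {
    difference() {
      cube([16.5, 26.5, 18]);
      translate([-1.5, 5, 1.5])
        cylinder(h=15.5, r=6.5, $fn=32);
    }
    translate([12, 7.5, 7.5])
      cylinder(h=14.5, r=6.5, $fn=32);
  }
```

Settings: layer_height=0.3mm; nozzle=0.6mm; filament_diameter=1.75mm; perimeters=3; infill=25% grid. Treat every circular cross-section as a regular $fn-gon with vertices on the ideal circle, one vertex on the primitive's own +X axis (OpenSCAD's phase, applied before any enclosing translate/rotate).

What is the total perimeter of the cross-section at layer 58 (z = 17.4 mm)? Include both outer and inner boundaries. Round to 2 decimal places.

At z = 17.4 mm: the cube (footprint 16.5×26.5) is included at this height (perimeter 86.00 mm); the cylinder at (-1.5, 5) is absent (z outside [1.5, 17]); Subtracting the remaining from the first: none of the subtracted shapes is present at this height, so the 16.5×26.5 cube is unchanged — boundary = 86.00 mm; the r=6.5 cylinder at (12, 7.5) contributes a regular 32-gon of circumradius 6.5 (perimeter = 2·32·6.500·sin(180°/32) = 40.78 mm); After the difference (first − rest): starting from the result so far, the r=6.5 cylinder at (12, 7.5) partially overlaps it — only the 119.14 mm² overlap (of its 131.88 mm²) is removed, clipping the outline — boundary = 106.98 mm; (rotated 40° about Z; rotation is an isometry so areas/perimeters/island counts are preserved). Overall, the cross-section is a single solid region. Total boundary length (outer) = 106.98 mm.

106.98 mm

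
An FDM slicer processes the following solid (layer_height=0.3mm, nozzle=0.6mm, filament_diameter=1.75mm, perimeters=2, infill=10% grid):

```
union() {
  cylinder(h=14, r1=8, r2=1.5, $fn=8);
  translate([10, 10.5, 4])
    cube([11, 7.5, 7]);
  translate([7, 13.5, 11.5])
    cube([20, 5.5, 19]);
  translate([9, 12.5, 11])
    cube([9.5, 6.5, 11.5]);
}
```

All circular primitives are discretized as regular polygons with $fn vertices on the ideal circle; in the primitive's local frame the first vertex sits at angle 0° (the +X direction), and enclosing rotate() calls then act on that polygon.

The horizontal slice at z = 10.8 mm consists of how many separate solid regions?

At z = 10.8 mm: the cone contributes a regular 8-gon of circumradius 2.986 (interpolated between r1=8 and r2=1.5 at t=0.771); the cube at (10, 10.5) is present — its section is the full 11×7.5 rectangle; the cube at (7, 13.5) does not reach this height (z outside [11.5, 30.5]); the cube at (9, 12.5) is not intersected at this z (z outside [11, 22.5]); Merging all regions: the 2 present regions are separate (no shared area or edge), so areas and boundary lengths simply add and each stays a separate island — 2 connected regions. The result has 2 disconnected regions.

2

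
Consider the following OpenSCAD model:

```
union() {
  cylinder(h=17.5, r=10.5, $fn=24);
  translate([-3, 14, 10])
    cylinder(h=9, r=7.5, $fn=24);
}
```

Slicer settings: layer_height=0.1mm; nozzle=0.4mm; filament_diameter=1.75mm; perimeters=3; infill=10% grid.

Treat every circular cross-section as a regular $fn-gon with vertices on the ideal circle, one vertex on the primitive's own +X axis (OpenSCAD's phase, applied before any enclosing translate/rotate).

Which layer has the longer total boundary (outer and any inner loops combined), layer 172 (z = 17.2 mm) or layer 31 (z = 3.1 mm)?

Layer 172 (z = 17.2): the r=10.5 cylinder gives a regular 24-gon of circumradius 10.5 (constant along its height) (perimeter = 2·24·10.500·sin(180°/24) = 65.79 mm); the r=7.5 cylinder at (-3, 14) contributes a regular 24-gon of circumradius 7.5 (perimeter = 2·24·7.500·sin(180°/24) = 46.99 mm); Combining (union): the regions partially overlap (shared area 25.71 mm²), so the edge portions inside another operand are dropped and the merged outline is re-measured after clipping — boundary = 90.04 mm. So its perimeter = 90.04 mm. Layer 31 (z = 3.1): the cylinder: section is a regular 24-gon, circumradius r=10.5 (perimeter = 2·24·10.500·sin(180°/24) = 65.79 mm); the cylinder at (-3, 14) is not intersected at this z (z outside [10, 19]); Combining (union): only the r=10.5 cylinder is present, so the union is just that shape — boundary = 65.79 mm. So its perimeter = 65.79 mm. Layer 172 is larger (90.04 vs 65.79 mm).

layer 172 (z = 17.2 mm)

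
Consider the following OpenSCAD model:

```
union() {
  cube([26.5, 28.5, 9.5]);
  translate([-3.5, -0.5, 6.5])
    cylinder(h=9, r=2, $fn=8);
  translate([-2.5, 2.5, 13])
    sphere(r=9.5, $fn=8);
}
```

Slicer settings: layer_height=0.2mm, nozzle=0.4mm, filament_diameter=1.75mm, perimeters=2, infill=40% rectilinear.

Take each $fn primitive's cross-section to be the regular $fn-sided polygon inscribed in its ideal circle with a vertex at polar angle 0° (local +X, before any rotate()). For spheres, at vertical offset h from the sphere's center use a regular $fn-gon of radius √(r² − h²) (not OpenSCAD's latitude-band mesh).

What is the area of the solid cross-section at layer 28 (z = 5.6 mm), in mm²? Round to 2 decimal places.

836.79 mm²

At z = 5.6 mm: the 26.5×28.5 cube contributes its full rectangle (area 755.25 mm²); the cylinder at (-3.5, -0.5) does not reach this height (z outside [6.5, 15.5]); the r=9.5 sphere at (-2.5, 2.5) slices to a regular 8-gon of circumradius 5.957 (√(r²−h²) with h=7.4 from center) (area = (8/2)·5.957²·sin(360°/8) = 100.38 mm²); Taking the union: the regions partially overlap — summed areas 855.63 mm² minus the doubly-counted overlap 18.85 mm² gives 836.79 mm² — area = 836.79 mm². Overall, the cross-section is a single solid region. Net area = 836.79 mm².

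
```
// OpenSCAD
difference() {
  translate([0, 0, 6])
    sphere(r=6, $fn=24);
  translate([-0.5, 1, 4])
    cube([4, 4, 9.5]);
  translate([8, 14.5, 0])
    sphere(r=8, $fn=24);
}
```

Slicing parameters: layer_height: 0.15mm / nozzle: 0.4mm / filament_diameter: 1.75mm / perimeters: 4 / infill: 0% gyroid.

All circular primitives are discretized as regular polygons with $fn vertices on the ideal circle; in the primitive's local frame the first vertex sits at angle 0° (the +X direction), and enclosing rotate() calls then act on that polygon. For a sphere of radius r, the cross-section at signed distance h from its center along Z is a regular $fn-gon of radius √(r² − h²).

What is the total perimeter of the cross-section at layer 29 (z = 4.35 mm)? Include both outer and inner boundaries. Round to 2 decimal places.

50.25 mm

At z = 4.35 mm: the sphere: section is a regular 24-gon, circumradius = √(r²−h²) = √(6²−1.65²) = 5.769 (perimeter = 2·24·5.769·sin(180°/24) = 36.14 mm); the 4×4 cube at (-0.5, 1) contributes its full rectangle (perimeter 16.00 mm); the r=8 sphere at (8, 14.5) contributes a regular 24-gon of circumradius √(8²−4.35²) = 6.714 (perimeter = 2·24·6.714·sin(180°/24) = 42.06 mm); Subtracting the remaining from the first: starting from the r=6 sphere, the 4×4 cube at (-0.5, 1) partially overlaps it — only the 15.85 mm² overlap (of its 16.00 mm²) is removed, clipping the outline; the r=8 sphere at (8, 14.5) misses the remaining region (no effect) — boundary = 50.25 mm. Overall, the cross-section is a single solid region. Total boundary length (outer) = 50.25 mm.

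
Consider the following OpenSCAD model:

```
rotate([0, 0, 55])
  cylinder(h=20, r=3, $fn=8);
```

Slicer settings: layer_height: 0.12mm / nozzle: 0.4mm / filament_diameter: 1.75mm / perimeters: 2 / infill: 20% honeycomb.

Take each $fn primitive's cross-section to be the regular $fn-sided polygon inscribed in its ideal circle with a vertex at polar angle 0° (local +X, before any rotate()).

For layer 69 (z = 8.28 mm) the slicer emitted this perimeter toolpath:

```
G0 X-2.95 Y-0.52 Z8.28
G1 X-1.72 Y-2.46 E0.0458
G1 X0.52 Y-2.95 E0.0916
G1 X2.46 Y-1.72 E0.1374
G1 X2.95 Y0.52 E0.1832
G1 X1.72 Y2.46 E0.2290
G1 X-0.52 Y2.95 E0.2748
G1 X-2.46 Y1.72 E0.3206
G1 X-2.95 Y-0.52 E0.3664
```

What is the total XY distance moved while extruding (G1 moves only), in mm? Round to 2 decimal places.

18.36 mm

Sum the Euclidean lengths of each G1 segment: total = 18.36 mm.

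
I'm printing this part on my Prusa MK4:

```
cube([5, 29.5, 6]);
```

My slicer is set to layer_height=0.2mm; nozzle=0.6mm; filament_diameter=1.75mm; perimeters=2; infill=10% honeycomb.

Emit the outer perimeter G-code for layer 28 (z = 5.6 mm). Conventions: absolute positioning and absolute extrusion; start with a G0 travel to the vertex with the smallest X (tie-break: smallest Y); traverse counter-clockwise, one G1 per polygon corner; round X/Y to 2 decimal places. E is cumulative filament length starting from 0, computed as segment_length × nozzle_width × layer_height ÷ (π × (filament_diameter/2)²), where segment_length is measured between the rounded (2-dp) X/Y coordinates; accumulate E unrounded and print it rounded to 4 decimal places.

At z = 5.6 mm: the cube (footprint 5×29.5) is included at this height. The outline is a single polygon with 4 vertices. Extrusion per mm of travel: 0.6 × 0.2 / (π × 0.875²) = 0.049890. Accumulating E over each segment gives final E = 3.4424.

G0 X0.00 Y0.00 Z5.60
G1 X5.00 Y0.00 E0.2495
G1 X5.00 Y29.50 E1.7212
G1 X0.00 Y29.50 E1.9707
G1 X0.00 Y0.00 E3.4424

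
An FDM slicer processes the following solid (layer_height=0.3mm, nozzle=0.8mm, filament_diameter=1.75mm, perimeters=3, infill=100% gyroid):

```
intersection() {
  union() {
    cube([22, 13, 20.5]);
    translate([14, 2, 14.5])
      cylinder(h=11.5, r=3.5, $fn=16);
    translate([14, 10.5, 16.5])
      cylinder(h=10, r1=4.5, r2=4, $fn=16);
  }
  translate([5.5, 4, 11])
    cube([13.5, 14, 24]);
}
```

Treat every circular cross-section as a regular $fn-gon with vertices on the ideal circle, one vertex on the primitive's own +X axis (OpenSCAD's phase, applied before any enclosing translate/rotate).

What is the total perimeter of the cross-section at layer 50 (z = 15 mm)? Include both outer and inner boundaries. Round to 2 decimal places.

At z = 15 mm: the cube (footprint 22×13) is included at this height (perimeter 70.00 mm); the r=3.5 cylinder at (14, 2) gives a regular 16-gon of circumradius 3.5 (constant along its height) (perimeter = 2·16·3.500·sin(180°/16) = 21.85 mm); the cone at (14, 10.5) is not intersected at this z (z outside [16.5, 26.5]); Merging all regions: the regions partially overlap (shared area 31.75 mm²), so the edge portions inside another operand are dropped and the merged outline is re-measured after clipping — boundary = 71.02 mm; the cube at (5.5, 4) (footprint 13.5×14) is included at this height (perimeter 55.00 mm); After intersecting: the 13.5×14 cube at (5.5, 4) partially overlaps that combined region; clipping to the common part keeps 121.50 mm² — boundary = 45.00 mm. Overall, the cross-section is a single solid region. Total boundary length (outer) = 45.00 mm.

45.00 mm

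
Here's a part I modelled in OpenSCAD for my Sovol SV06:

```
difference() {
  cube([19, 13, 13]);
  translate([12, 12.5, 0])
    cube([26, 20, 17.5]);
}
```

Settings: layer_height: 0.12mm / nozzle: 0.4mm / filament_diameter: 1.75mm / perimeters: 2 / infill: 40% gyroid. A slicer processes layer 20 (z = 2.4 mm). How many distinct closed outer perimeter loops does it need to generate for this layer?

1

At z = 2.4 mm: the cube (footprint 19×13) is included at this height; the cube at (12, 12.5) is present — its section is the full 26×20 rectangle; After the difference (first − rest): starting from the 19×13 cube, the 26×20 cube at (12, 12.5) partially overlaps it — only the 3.50 mm² overlap (of its 520.00 mm²) is removed, clipping the outline — 1 connected region. The result has 1 disconnected region.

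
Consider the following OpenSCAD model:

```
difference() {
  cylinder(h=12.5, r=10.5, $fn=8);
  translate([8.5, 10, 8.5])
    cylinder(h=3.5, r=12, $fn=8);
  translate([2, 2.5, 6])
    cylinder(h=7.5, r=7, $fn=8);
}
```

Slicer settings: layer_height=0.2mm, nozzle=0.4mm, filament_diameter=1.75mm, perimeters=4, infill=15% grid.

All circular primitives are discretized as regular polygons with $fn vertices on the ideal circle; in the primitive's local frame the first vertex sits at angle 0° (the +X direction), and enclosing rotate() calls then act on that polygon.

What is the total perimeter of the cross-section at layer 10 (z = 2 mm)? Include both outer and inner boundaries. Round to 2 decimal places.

64.29 mm

At z = 2 mm: the r=10.5 cylinder contributes a regular 8-gon of circumradius 10.5 (perimeter = 2·8·10.500·sin(180°/8) = 64.29 mm); the cylinder at (8.5, 10) does not reach this height (z outside [8.5, 12]); the cylinder at (2, 2.5) is not intersected at this z (z outside [6, 13.5]); Taking the first minus the rest: none of the subtracted shapes is present at this height, so the r=10.5 cylinder is unchanged — boundary = 64.29 mm. Overall, the cross-section is a single solid region. Total boundary length (outer) = 64.29 mm.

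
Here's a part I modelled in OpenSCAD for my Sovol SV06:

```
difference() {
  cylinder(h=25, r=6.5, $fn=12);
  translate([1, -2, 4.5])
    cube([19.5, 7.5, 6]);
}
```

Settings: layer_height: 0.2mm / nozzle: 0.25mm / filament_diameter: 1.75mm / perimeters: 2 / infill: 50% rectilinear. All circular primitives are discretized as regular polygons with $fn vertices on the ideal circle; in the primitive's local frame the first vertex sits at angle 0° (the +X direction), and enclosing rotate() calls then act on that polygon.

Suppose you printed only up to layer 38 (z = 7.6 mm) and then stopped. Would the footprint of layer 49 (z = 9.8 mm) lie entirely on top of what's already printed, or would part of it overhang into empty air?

entirely on top

Compare the two slices. At z = 7.6: the r=6.5 cylinder contributes a regular 12-gon of circumradius 6.5 (area = (12/2)·6.500²·sin(360°/12) = 126.75 mm²); the cube at (1, -2) is present — its section is the full 19.5×7.5 rectangle (area 146.25 mm²); Taking the first minus the rest: starting from the r=6.5 cylinder (126.75 mm²), the 19.5×7.5 cube at (1, -2) partially overlaps it — only the 34.81 mm² overlap (of its 146.25 mm²) is removed, clipping the outline — area = 91.94 mm². At z = 9.8: the r=6.5 cylinder contributes a regular 12-gon of circumradius 6.5 (area = (12/2)·6.500²·sin(360°/12) = 126.75 mm²); the 19.5×7.5 cube at (1, -2) contributes its full rectangle (area 146.25 mm²); Taking the first minus the rest: starting from the r=6.5 cylinder (126.75 mm²), the 19.5×7.5 cube at (1, -2) partially overlaps it — only the 34.81 mm² overlap (of its 146.25 mm²) is removed, clipping the outline — area = 91.94 mm². Checking containment: the cross-section at z = 9.8 is a subset of the cross-section at z = 7.6.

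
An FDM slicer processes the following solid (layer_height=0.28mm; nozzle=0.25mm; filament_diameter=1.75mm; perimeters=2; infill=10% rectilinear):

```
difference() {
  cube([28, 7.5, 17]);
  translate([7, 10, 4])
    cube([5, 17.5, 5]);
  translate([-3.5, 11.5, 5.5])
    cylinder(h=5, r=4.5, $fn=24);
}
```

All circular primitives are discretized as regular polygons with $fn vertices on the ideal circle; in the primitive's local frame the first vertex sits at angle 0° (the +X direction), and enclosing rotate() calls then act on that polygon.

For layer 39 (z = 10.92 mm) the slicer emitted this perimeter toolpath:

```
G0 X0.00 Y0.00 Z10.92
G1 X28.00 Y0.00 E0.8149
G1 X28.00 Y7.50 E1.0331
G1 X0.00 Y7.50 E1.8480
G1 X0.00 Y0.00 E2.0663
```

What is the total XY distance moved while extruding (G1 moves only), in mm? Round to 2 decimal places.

71.00 mm

Sum the Euclidean lengths of each G1 segment: total = 71.00 mm.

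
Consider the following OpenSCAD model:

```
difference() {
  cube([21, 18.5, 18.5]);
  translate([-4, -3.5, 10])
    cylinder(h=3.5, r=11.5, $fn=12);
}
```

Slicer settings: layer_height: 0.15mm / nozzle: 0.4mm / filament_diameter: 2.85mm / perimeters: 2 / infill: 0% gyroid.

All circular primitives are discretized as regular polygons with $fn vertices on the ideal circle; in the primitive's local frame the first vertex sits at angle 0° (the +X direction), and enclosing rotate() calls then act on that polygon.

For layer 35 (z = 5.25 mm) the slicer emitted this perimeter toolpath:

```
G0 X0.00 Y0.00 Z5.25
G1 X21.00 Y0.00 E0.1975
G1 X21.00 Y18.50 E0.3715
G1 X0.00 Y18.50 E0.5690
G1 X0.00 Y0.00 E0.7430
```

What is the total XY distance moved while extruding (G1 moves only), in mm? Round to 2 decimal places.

79.00 mm

Sum the Euclidean lengths of each G1 segment: total = 79.00 mm.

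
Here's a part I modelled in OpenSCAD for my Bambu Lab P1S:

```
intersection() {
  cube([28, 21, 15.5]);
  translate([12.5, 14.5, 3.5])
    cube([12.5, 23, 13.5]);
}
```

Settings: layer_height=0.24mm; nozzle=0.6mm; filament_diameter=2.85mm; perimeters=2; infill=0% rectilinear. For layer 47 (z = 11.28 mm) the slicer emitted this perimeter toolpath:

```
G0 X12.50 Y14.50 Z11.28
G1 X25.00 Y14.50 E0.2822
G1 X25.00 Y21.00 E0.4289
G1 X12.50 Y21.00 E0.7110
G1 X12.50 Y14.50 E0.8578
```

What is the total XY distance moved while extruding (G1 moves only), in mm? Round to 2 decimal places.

38.00 mm

Sum the Euclidean lengths of each G1 segment: total = 38.00 mm.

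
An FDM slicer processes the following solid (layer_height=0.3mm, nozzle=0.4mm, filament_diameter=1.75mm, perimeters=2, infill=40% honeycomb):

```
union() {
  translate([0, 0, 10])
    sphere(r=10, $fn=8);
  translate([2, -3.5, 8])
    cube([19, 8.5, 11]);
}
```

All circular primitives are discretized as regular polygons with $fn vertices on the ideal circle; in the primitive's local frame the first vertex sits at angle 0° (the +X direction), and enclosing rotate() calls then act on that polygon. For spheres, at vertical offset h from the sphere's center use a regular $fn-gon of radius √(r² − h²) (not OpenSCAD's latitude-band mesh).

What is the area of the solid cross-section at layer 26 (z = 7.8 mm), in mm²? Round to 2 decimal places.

269.15 mm²

At z = 7.8 mm: the r=10 sphere slices to a regular 8-gon of circumradius 9.755 (√(r²−h²) with h=2.2 from center) (area = (8/2)·9.755²·sin(360°/8) = 269.15 mm²); the cube at (2, -3.5) is not intersected at this z (z outside [8, 19]); Taking the union: only the r=10 sphere is present, so the union is just that shape — area = 269.15 mm². Overall, the cross-section is a single solid region. Net area = 269.15 mm².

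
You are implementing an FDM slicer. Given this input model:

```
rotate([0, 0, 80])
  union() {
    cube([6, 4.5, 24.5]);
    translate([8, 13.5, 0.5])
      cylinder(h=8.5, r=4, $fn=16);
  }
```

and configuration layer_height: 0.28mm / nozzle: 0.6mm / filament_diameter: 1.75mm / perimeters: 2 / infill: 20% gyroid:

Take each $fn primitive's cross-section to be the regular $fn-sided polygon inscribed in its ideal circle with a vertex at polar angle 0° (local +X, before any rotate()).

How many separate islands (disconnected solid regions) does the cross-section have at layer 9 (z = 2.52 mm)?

2

At z = 2.52 mm: the cube (footprint 6×4.5) is included at this height; the r=4 cylinder at (8, 13.5) gives a regular 16-gon of circumradius 4 (constant along its height); Taking the union: the 2 present regions are separate (no shared area or edge), so areas and boundary lengths simply add and each stays a separate island — 2 connected regions; (whole slice rotated 80° about Z — lengths, areas and connectivity unchanged). Overall, the cross-section has 2 separate islands. Island count = 2.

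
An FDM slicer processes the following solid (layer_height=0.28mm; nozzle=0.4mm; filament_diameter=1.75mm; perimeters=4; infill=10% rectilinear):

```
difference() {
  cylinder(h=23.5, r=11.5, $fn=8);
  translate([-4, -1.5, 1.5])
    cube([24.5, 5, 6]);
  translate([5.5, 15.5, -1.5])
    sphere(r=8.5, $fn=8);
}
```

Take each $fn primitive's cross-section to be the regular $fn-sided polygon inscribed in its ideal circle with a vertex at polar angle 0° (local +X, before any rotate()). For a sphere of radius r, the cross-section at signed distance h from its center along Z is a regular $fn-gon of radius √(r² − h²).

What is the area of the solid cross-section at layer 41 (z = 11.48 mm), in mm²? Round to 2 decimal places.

At z = 11.48 mm: the cylinder: section is a regular 8-gon, circumradius r=11.5 (area = (8/2)·11.500²·sin(360°/8) = 374.06 mm²); the cube at (-4, -1.5) is not intersected at this z (z outside [1.5, 7.5]); the sphere at (5.5, 15.5) is not intersected at this z (|z−center|=12.980 > r=8.5); Subtracting the remaining from the first: none of the subtracted shapes is present at this height, so the r=11.5 cylinder is unchanged — area = 374.06 mm². Overall, the cross-section is a single solid region. Net area = 374.06 mm².

374.06 mm²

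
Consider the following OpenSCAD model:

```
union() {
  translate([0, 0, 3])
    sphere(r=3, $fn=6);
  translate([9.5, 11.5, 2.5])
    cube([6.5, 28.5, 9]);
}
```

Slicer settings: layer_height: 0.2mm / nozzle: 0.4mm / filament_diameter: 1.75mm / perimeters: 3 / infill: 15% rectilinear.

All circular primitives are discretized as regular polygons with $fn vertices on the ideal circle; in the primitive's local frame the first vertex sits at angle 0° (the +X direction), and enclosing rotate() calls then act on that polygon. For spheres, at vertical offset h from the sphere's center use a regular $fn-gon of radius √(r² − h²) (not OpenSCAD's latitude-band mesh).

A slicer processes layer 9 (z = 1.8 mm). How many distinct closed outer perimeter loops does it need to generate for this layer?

1

At z = 1.8 mm: the sphere: section is a regular 6-gon, circumradius = √(r²−h²) = √(3²−1.2²) = 2.750; the cube at (9.5, 11.5) is not intersected at this z (z outside [2.5, 11.5]); Taking the union: only the r=3 sphere is present, so the union is just that shape — 1 connected region. The result has 1 disconnected region.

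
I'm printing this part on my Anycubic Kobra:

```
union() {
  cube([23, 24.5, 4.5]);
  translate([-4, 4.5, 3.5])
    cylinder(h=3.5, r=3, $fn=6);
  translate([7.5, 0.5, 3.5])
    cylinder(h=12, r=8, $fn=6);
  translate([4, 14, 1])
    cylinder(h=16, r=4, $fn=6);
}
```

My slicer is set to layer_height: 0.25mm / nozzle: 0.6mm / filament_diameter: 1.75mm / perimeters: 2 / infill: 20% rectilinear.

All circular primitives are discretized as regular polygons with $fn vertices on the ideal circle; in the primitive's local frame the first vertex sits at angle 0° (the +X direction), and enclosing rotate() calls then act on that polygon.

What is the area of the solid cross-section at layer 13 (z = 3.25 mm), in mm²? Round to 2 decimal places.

At z = 3.25 mm: the cube (footprint 23×24.5) is included at this height (area 563.50 mm²); the cylinder at (-4, 4.5) is absent (z outside [3.5, 7]); the cylinder at (7.5, 0.5) does not reach this height (z outside [3.5, 15.5]); the cylinder at (4, 14): section is a regular 6-gon, circumradius r=4 (area = (6/2)·4.000²·sin(360°/6) = 41.57 mm²); Combining (union): the r=4 cylinder at (4, 14) lies entirely inside the 23×24.5 cube, so the union is just the 23×24.5 cube — area = 563.50 mm². Overall, the cross-section is a single solid region. Net area = 563.50 mm².

563.50 mm²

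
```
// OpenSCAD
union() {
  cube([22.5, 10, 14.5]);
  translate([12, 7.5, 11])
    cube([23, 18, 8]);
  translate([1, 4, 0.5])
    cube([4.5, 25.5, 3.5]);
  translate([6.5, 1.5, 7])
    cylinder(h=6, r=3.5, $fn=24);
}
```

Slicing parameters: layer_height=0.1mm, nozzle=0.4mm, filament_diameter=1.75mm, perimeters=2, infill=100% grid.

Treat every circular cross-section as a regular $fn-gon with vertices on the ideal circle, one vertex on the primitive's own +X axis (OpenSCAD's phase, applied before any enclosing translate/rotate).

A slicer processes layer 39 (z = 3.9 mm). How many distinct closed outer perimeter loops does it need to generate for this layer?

1

At z = 3.9 mm: the 22.5×10 cube contributes its full rectangle; the cube at (12, 7.5) is not intersected at this z (z outside [11, 19]); the cube at (1, 4) (footprint 4.5×25.5) is included at this height; the cylinder at (6.5, 1.5) does not reach this height (z outside [7, 13]); Combining (union): the regions partially overlap (shared area 27.00 mm²), so overlapping operands fuse into one piece — 1 connected region. The result has 1 disconnected region.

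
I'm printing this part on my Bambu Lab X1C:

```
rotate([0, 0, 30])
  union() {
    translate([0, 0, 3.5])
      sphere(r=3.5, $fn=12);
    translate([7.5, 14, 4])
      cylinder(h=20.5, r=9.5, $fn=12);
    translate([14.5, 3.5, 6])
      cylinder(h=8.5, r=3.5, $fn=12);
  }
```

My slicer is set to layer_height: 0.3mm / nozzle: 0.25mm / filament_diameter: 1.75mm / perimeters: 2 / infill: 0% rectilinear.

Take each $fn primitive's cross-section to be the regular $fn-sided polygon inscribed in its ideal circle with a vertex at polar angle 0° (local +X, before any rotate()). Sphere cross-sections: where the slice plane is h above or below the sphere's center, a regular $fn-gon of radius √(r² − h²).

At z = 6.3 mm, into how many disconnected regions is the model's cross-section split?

At z = 6.3 mm: the sphere: section is a regular 12-gon, circumradius = √(r²−h²) = √(3.5²−2.8²) = 2.100; the r=9.5 cylinder at (7.5, 14) contributes a regular 12-gon of circumradius 9.5; the r=3.5 cylinder at (14.5, 3.5) contributes a regular 12-gon of circumradius 3.5; Taking the union: the regions partially overlap (shared area 0.22 mm²), so overlapping operands fuse into one piece — 2 connected regions; (rotated 30° about Z; rotation is an isometry so areas/perimeters/island counts are preserved). The result has 2 disconnected regions.

2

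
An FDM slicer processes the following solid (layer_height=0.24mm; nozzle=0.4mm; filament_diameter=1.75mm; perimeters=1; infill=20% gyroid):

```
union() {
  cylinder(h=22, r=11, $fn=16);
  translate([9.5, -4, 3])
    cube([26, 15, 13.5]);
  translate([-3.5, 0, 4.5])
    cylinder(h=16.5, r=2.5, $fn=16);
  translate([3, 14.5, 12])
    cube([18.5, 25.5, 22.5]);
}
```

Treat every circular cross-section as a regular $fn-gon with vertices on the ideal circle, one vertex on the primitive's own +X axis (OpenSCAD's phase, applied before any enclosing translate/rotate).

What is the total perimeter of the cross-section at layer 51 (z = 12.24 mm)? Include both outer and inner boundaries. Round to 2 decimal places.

At z = 12.24 mm: the r=11 cylinder contributes a regular 16-gon of circumradius 11 (perimeter = 2·16·11.000·sin(180°/16) = 68.67 mm); the 26×15 cube at (9.5, -4) contributes its full rectangle (perimeter 82.00 mm); the cylinder at (-3.5, 0): section is a regular 16-gon, circumradius r=2.5 (perimeter = 2·16·2.500·sin(180°/16) = 15.61 mm); the 18.5×25.5 cube at (3, 14.5) contributes its full rectangle (perimeter 88.00 mm); Taking the union: the regions partially overlap (shared area 28.42 mm²), so the edge portions inside another operand are dropped and the merged outline is re-measured after clipping — boundary = 219.20 mm. Overall, the cross-section has 2 separate islands. Total boundary length (outer) = 219.20 mm.

219.20 mm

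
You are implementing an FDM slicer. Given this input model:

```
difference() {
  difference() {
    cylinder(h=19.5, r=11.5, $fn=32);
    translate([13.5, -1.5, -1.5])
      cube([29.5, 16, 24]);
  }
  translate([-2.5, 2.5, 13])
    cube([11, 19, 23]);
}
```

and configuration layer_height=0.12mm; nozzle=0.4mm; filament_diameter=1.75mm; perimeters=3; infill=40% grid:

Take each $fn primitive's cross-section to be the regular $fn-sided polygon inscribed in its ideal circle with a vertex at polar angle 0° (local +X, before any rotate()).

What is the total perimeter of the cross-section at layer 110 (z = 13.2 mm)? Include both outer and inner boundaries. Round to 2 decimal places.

84.90 mm

At z = 13.2 mm: the cylinder: section is a regular 32-gon, circumradius r=11.5 (perimeter = 2·32·11.500·sin(180°/32) = 72.14 mm); the cube at (13.5, -1.5) (footprint 29.5×16) is included at this height (perimeter 91.00 mm); Taking the first minus the rest: starting from the r=11.5 cylinder, the 29.5×16 cube at (13.5, -1.5) misses the remaining region (no effect) — boundary = 72.14 mm; the cube at (-2.5, 2.5) is present — its section is the full 11×19 rectangle (perimeter 60.00 mm); After the difference (first − rest): starting from the result so far, the 11×19 cube at (-2.5, 2.5) partially overlaps it — only the 88.51 mm² overlap (of its 209.00 mm²) is removed, clipping the outline — boundary = 84.90 mm. Overall, the cross-section is a single solid region. Total boundary length (outer) = 84.90 mm.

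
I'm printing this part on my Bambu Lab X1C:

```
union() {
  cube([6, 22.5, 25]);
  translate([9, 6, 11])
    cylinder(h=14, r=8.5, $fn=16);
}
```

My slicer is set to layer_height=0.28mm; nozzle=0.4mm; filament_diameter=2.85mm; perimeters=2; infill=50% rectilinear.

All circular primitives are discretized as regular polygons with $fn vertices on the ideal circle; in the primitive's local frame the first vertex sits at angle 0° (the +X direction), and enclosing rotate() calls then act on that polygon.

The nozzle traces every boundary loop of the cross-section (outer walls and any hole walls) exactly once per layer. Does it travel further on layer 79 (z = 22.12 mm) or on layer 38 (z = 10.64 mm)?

layer 79 (z = 22.12 mm)

Layer 79 (z = 22.12): the cube is present — its section is the full 6×22.5 rectangle (perimeter 57.00 mm); the r=8.5 cylinder at (9, 6) gives a regular 16-gon of circumradius 8.5 (constant along its height) (perimeter = 2·16·8.500·sin(180°/16) = 53.06 mm); Merging all regions: the regions partially overlap (shared area 58.34 mm²), so the edge portions inside another operand are dropped and the merged outline is re-measured after clipping — boundary = 76.32 mm. So its perimeter = 76.32 mm. Layer 38 (z = 10.64): the cube is present — its section is the full 6×22.5 rectangle (perimeter 57.00 mm); the cylinder at (9, 6) is absent (z outside [11, 25]); Taking the union: only the 6×22.5 cube is present, so the union is just that shape — boundary = 57.00 mm. So its perimeter = 57.00 mm. Layer 79 is larger (76.32 vs 57.00 mm).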